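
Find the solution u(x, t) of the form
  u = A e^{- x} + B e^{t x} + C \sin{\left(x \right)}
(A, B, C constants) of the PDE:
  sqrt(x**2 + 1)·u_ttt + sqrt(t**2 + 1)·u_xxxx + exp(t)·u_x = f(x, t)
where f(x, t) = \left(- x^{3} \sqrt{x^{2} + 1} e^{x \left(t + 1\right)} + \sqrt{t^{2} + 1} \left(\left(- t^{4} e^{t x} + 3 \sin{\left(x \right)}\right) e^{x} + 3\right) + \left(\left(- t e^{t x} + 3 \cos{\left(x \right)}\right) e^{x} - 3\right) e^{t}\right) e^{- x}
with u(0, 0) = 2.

Substitute the ansatz u = A e^{- x} + B e^{t x} + C \sin{\left(x \right)} into the left-hand side.
Derivatives of the ansatz:
  u_ttt = B x^{3} e^{t x}
  u_xxxx = A e^{- x} + B t^{4} e^{t x} + C \sin{\left(x \right)}
  u_x = - A e^{- x} + B t e^{t x} + C \cos{\left(x \right)}
Term by term:
  sqrt(x**2 + 1)·u_ttt = B x^{3} \sqrt{x^{2} + 1} e^{t x}
  sqrt(t**2 + 1)·u_xxxx = A \sqrt{t^{2} + 1} e^{- x} + B t^{4} \sqrt{t^{2} + 1} e^{t x} + C \sqrt{t^{2} + 1} \sin{\left(x \right)}
  exp(t)·u_x = - A e^{t} e^{- x} + B t e^{t} e^{t x} + C e^{t} \cos{\left(x \right)}
So the left-hand side equals
  A \sqrt{t^{2} + 1} e^{- x} - A e^{t} e^{- x} + B t^{4} \sqrt{t^{2} + 1} e^{t x} + B t e^{t} e^{t x} + B x^{3} \sqrt{x^{2} + 1} e^{t x} + C \sqrt{t^{2} + 1} \sin{\left(x \right)} + C e^{t} \cos{\left(x \right)}
This must equal f(x, t) identically; expanded, f = - t^{4} \sqrt{t^{2} + 1} e^{t x} - t e^{t} e^{t x} - x^{3} \sqrt{x^{2} + 1} e^{t x} + 3 \sqrt{t^{2} + 1} \sin{\left(x \right)} + 3 \sqrt{t^{2} + 1} e^{- x} + 3 e^{t} \cos{\left(x \right)} - 3 e^{t} e^{- x}.
Matching coefficients of the independent functions:
  [\sqrt{t^{2} + 1} e^{- x}]:  A = 3
  [\sqrt{t^{2} + 1} \sin{\left(x \right)}, e^{t} \cos{\left(x \right)}]:  C = 3
  [e^{t} e^{- x}]:  - A = -3
  [t e^{t} e^{t x}, t^{4} \sqrt{t^{2} + 1} e^{t x}, x^{3} \sqrt{x^{2} + 1} e^{t x}]:  B = -1
Solving: A = 3, B = -1, C = 3.
Check against the point condition:
  u(0, 0) = 2  ⟹  A + B = 2  ✓
Hence u(x, t) = - e^{t x} + 3 \sin{\left(x \right)} + 3 e^{- x}.

Answer: u(x, t) = - e^{t x} + 3 \sin{\left(x \right)} + 3 e^{- x}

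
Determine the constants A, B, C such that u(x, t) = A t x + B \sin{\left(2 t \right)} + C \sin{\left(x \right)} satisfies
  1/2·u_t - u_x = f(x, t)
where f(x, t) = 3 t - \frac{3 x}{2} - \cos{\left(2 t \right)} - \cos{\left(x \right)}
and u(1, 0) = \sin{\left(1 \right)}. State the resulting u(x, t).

Substitute the ansatz u = A t x + B \sin{\left(2 t \right)} + C \sin{\left(x \right)} into the left-hand side.
Derivatives of the ansatz:
  u_t = A x + 2 B \cos{\left(2 t \right)}
  u_x = A t + C \cos{\left(x \right)}
Term by term:
  1/2·u_t = \frac{A x}{2} + B \cos{\left(2 t \right)}
  -u_x = - A t - C \cos{\left(x \right)}
So the left-hand side equals
  - A t + \frac{A x}{2} + B \cos{\left(2 t \right)} - C \cos{\left(x \right)}
This must equal f(x, t) = 3 t - \frac{3 x}{2} - \cos{\left(2 t \right)} - \cos{\left(x \right)} identically.
Matching coefficients of the independent functions:
  [t]:  - A = 3
  [x]:  \frac{A}{2} = - \frac{3}{2}
  [\cos{\left(2 t \right)}]:  B = -1
  [\cos{\left(x \right)}]:  - C = -1
Solving: A = -3, B = -1, C = 1.
Check against the point condition:
  u(1, 0) = \sin{\left(1 \right)}  ⟹  C \sin{\left(1 \right)} = \sin{\left(1 \right)}  ✓
Hence u(x, t) = - 3 t x - \sin{\left(2 t \right)} + \sin{\left(x \right)}.

Answer: u(x, t) = - 3 t x - \sin{\left(2 t \right)} + \sin{\left(x \right)}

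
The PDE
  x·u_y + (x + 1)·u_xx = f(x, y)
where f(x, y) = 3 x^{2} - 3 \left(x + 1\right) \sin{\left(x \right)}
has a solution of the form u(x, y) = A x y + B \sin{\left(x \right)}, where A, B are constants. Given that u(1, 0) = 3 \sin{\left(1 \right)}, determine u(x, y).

Answer: u(x, y) = 3 x y + 3 \sin{\left(x \right)}

Derivation:
Substitute the ansatz u = A x y + B \sin{\left(x \right)} into the left-hand side.
Derivatives of the ansatz:
  u_y = A x
  u_xx = - B \sin{\left(x \right)}
Term by term:
  x·u_y = A x^{2}
  (x + 1)·u_xx = - B x \sin{\left(x \right)} - B \sin{\left(x \right)}
So the left-hand side equals
  A x^{2} - B x \sin{\left(x \right)} - B \sin{\left(x \right)}
This must equal f(x, y) identically; expanded, f = 3 x^{2} - 3 x \sin{\left(x \right)} - 3 \sin{\left(x \right)}.
Matching coefficients of the independent functions:
  [x^{2}]:  A = 3
  [x \sin{\left(x \right)}, \sin{\left(x \right)}]:  - B = -3
Solving: A = 3, B = 3.
Check against the point condition:
  u(1, 0) = 3 \sin{\left(1 \right)}  ⟹  B \sin{\left(1 \right)} = 3 \sin{\left(1 \right)}  ✓
Hence u(x, y) = 3 x y + 3 \sin{\left(x \right)}.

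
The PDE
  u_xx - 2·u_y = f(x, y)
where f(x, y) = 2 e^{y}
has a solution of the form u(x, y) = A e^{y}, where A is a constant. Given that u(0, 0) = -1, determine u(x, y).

Answer: u(x, y) = - e^{y}

Derivation:
Substitute the ansatz u = A e^{y} into the left-hand side.
Derivatives of the ansatz:
  u_xx = 0
  u_y = A e^{y}
Term by term:
  u_xx = 0
  -2·u_y = - 2 A e^{y}
So the left-hand side equals
  - 2 A e^{y}
This must equal f(x, y) = 2 e^{y} identically.
Matching coefficients of the independent functions:
  [e^{y}]:  - 2 A = 2
Solving: A = -1.
Check against the point condition:
  u(0, 0) = -1  ⟹  A = -1  ✓
Hence u(x, y) = - e^{y}.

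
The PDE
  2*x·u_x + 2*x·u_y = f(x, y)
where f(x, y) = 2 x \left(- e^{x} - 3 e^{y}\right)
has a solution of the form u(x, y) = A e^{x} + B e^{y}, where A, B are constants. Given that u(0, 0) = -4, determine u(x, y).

Substitute the ansatz u = A e^{x} + B e^{y} into the left-hand side.
Derivatives of the ansatz:
  u_x = A e^{x}
  u_y = B e^{y}
Term by term:
  2*x·u_x = 2 A x e^{x}
  2*x·u_y = 2 B x e^{y}
So the left-hand side equals
  2 A x e^{x} + 2 B x e^{y}
This must equal f(x, y) = 2 x \left(- e^{x} - 3 e^{y}\right) identically.
Matching coefficients of the independent functions:
  [x e^{x}]:  2 A = -2
  [x e^{y}]:  2 B = -6
Solving: A = -1, B = -3.
Check against the point condition:
  u(0, 0) = -4  ⟹  A + B = -4  ✓
Hence u(x, y) = - e^{x} - 3 e^{y}.

Answer: u(x, y) = - e^{x} - 3 e^{y}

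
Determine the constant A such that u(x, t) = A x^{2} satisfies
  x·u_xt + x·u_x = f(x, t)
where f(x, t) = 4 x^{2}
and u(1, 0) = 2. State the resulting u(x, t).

Answer: u(x, t) = 2 x^{2}

Derivation:
Substitute the ansatz u = A x^{2} into the left-hand side.
Derivatives of the ansatz:
  u_xt = 0
  u_x = 2 A x
Term by term:
  x·u_xt = 0
  x·u_x = 2 A x^{2}
So the left-hand side equals
  2 A x^{2}
This must equal f(x, t) = 4 x^{2} identically.
Matching coefficients of the independent functions:
  [x^{2}]:  2 A = 4
Solving: A = 2.
Check against the point condition:
  u(1, 0) = 2  ⟹  A = 2  ✓
Hence u(x, t) = 2 x^{2}.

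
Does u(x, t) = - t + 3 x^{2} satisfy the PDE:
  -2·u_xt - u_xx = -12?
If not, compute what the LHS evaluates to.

Evaluate each term of the left-hand side for u = - t + 3 x^{2}.
Derivatives:
  u_xt = 0
  u_xx = 6
Terms:
  -2·u_xt = 0
  -u_xx = -6
Sum: LHS = -6
Given right-hand side: -12. Difference LHS − RHS = 6 ≠ 0, so u is not a solution.

Answer: No, the LHS evaluates to -6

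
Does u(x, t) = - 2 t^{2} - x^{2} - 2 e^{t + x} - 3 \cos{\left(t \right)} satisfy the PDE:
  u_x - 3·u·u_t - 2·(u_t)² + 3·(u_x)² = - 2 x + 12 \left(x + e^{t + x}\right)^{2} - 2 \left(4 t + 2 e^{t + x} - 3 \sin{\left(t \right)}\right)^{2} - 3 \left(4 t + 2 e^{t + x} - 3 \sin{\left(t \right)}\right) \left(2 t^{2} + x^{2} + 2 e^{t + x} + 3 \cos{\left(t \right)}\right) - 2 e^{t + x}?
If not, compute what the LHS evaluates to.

Evaluate each term of the left-hand side for u = - 2 t^{2} - x^{2} - 2 e^{t + x} - 3 \cos{\left(t \right)}.
Derivatives:
  u_x = - 2 x - 2 e^{t} e^{x}
  u_t = - 4 t - 2 e^{t} e^{x} + 3 \sin{\left(t \right)}
Terms:
  u_x = - 2 x - 2 e^{t + x}
  -3·u·u_t = - 3 \left(4 t + 2 e^{t + x} - 3 \sin{\left(t \right)}\right) \left(2 t^{2} + x^{2} + 2 e^{t + x} + 3 \cos{\left(t \right)}\right)
  -2·(u_t)² = - 2 \left(4 t + 2 e^{t + x} - 3 \sin{\left(t \right)}\right)^{2}
  3·(u_x)² = 12 \left(x + e^{t + x}\right)^{2}
Sum: LHS = - 2 x + 12 \left(x + e^{t + x}\right)^{2} - 2 \left(4 t + 2 e^{t + x} - 3 \sin{\left(t \right)}\right)^{2} - 3 \left(4 t + 2 e^{t + x} - 3 \sin{\left(t \right)}\right) \left(2 t^{2} + x^{2} + 2 e^{t + x} + 3 \cos{\left(t \right)}\right) - 2 e^{t + x}
This is exactly the given right-hand side, so u is a solution.

Answer: Yes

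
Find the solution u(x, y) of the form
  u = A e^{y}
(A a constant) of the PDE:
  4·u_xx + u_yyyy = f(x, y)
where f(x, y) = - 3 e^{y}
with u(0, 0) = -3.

Substitute the ansatz u = A e^{y} into the left-hand side.
Derivatives of the ansatz:
  u_xx = 0
  u_yyyy = A e^{y}
Term by term:
  4·u_xx = 0
  u_yyyy = A e^{y}
So the left-hand side equals
  A e^{y}
This must equal f(x, y) = - 3 e^{y} identically.
Matching coefficients of the independent functions:
  [e^{y}]:  A = -3
Solving: A = -3.
Check against the point condition:
  u(0, 0) = -3  ⟹  A = -3  ✓
Hence u(x, y) = - 3 e^{y}.

Answer: u(x, y) = - 3 e^{y}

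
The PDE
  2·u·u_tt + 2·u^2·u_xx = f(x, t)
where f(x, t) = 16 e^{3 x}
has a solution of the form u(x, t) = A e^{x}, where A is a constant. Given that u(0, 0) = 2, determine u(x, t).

Substitute the ansatz u = A e^{x} into the left-hand side.
Derivatives of the ansatz:
  u_tt = 0
  u_xx = A e^{x}
Term by term:
  2·u·u_tt = 0
  2·u^2·u_xx = 2 A^{3} e^{3 x}
So the left-hand side equals
  2 A^{3} e^{3 x}
This must equal f(x, t) = 16 e^{3 x} identically.
Matching coefficients of the independent functions:
  [e^{3 x}]:  2 A^{3} = 16
Solving: A = 2.
Check against the point condition:
  u(0, 0) = 2  ⟹  A = 2  ✓
Hence u(x, t) = 2 e^{x}.

Answer: u(x, t) = 2 e^{x}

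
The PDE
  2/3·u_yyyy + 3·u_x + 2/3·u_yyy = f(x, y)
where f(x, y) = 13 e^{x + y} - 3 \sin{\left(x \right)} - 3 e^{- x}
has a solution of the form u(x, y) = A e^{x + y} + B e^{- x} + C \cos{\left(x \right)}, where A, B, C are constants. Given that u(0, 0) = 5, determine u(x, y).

Substitute the ansatz u = A e^{x + y} + B e^{- x} + C \cos{\left(x \right)} into the left-hand side.
Derivatives of the ansatz:
  u_yyyy = A e^{x} e^{y}
  u_x = A e^{x} e^{y} - B e^{- x} - C \sin{\left(x \right)}
  u_yyy = A e^{x} e^{y}
Term by term:
  2/3·u_yyyy = \frac{2 A e^{x} e^{y}}{3}
  3·u_x = 3 A e^{x} e^{y} - 3 B e^{- x} - 3 C \sin{\left(x \right)}
  2/3·u_yyy = \frac{2 A e^{x} e^{y}}{3}
So the left-hand side equals
  \frac{13 A e^{x} e^{y}}{3} - 3 B e^{- x} - 3 C \sin{\left(x \right)}
This must equal f(x, y) identically; expanded, f = 13 e^{x} e^{y} - 3 \sin{\left(x \right)} - 3 e^{- x}.
Matching coefficients of the independent functions:
  [e^{x} e^{y}]:  \frac{13 A}{3} = 13
  [e^{- x}]:  - 3 B = -3
  [\sin{\left(x \right)}]:  - 3 C = -3
Solving: A = 3, B = 1, C = 1.
Check against the point condition:
  u(0, 0) = 5  ⟹  A + B + C = 5  ✓
Hence u(x, y) = 3 e^{x + y} + \cos{\left(x \right)} + e^{- x}.

Answer: u(x, y) = 3 e^{x + y} + \cos{\left(x \right)} + e^{- x}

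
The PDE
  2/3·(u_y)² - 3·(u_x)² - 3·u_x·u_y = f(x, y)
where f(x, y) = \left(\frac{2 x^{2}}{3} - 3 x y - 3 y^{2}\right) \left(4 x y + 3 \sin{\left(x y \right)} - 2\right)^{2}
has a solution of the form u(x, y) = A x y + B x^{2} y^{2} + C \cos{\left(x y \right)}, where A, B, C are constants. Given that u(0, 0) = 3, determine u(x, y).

Answer: u(x, y) = - 2 x^{2} y^{2} + 2 x y + 3 \cos{\left(x y \right)}

Derivation:
Substitute the ansatz u = A x y + B x^{2} y^{2} + C \cos{\left(x y \right)} into the left-hand side.
Derivatives of the ansatz:
  u_y = A x + 2 B x^{2} y - C x \sin{\left(x y \right)}
  u_x = A y + 2 B x y^{2} - C y \sin{\left(x y \right)}
Term by term:
  2/3·(u_y)² = \frac{2 A^{2} x^{2}}{3} + \frac{8 A B x^{3} y}{3} - \frac{4 A C x^{2} \sin{\left(x y \right)}}{3} + \frac{8 B^{2} x^{4} y^{2}}{3} - \frac{8 B C x^{3} y \sin{\left(x y \right)}}{3} + \frac{2 C^{2} x^{2} \sin^{2}{\left(x y \right)}}{3}
  -3·(u_x)² = - 3 A^{2} y^{2} - 12 A B x y^{3} + 6 A C y^{2} \sin{\left(x y \right)} - 12 B^{2} x^{2} y^{4} + 12 B C x y^{3} \sin{\left(x y \right)} - 3 C^{2} y^{2} \sin^{2}{\left(x y \right)}
  -3·u_x·u_y = - 3 A^{2} x y - 12 A B x^{2} y^{2} + 6 A C x y \sin{\left(x y \right)} - 12 B^{2} x^{3} y^{3} + 12 B C x^{2} y^{2} \sin{\left(x y \right)} - 3 C^{2} x y \sin^{2}{\left(x y \right)}
So the left-hand side equals
  \frac{2 A^{2} x^{2}}{3} - 3 A^{2} x y - 3 A^{2} y^{2} + \frac{8 A B x^{3} y}{3} - 12 A B x^{2} y^{2} - 12 A B x y^{3} - \frac{4 A C x^{2} \sin{\left(x y \right)}}{3} + 6 A C x y \sin{\left(x y \right)} + 6 A C y^{2} \sin{\left(x y \right)} + \frac{8 B^{2} x^{4} y^{2}}{3} - 12 B^{2} x^{3} y^{3} - 12 B^{2} x^{2} y^{4} - \frac{8 B C x^{3} y \sin{\left(x y \right)}}{3} + 12 B C x^{2} y^{2} \sin{\left(x y \right)} + 12 B C x y^{3} \sin{\left(x y \right)} + \frac{2 C^{2} x^{2} \sin^{2}{\left(x y \right)}}{3} - 3 C^{2} x y \sin^{2}{\left(x y \right)} - 3 C^{2} y^{2} \sin^{2}{\left(x y \right)}
This must equal f(x, y) identically; expanded, f = \frac{32 x^{4} y^{2}}{3} - 48 x^{3} y^{3} + 16 x^{3} y \sin{\left(x y \right)} - \frac{32 x^{3} y}{3} - 48 x^{2} y^{4} - 72 x^{2} y^{2} \sin{\left(x y \right)} + 48 x^{2} y^{2} + 6 x^{2} \sin^{2}{\left(x y \right)} - 8 x^{2} \sin{\left(x y \right)} + \frac{8 x^{2}}{3} - 72 x y^{3} \sin{\left(x y \right)} + 48 x y^{3} - 27 x y \sin^{2}{\left(x y \right)} + 36 x y \sin{\left(x y \right)} - 12 x y - 27 y^{2} \sin^{2}{\left(x y \right)} + 36 y^{2} \sin{\left(x y \right)} - 12 y^{2}.
Matching coefficients of the independent functions:
(each divided by its leading coefficient; functions giving the same equation are listed together)
  [x^{2}, y^{2}, x y]:  A^{2} - 4 = 0
  [x y^{3}, x^{2} y^{2}, x^{3} y]:  A B + 4 = 0
  [x^{2} y^{4}, x^{3} y^{3}, x^{4} y^{2}]:  B^{2} - 4 = 0
  [x^{2} \sin{\left(x y \right)}, y^{2} \sin{\left(x y \right)}, x y \sin{\left(x y \right)}]:  A C - 6 = 0
  [x^{2} \sin^{2}{\left(x y \right)}, y^{2} \sin^{2}{\left(x y \right)}, x y \sin^{2}{\left(x y \right)}]:  C^{2} - 9 = 0
  [x y^{3} \sin{\left(x y \right)}, x^{2} y^{2} \sin{\left(x y \right)}, x^{3} y \sin{\left(x y \right)}]:  B C + 6 = 0
These equations allow (A, B, C) = (-2, 2, -3) or (2, -2, 3).
Impose the point condition(s):
  u(0, 0) = 3  ⟹  C = 3
Only A = 2, B = -2, C = 3 satisfies everything.
Hence u(x, y) = - 2 x^{2} y^{2} + 2 x y + 3 \cos{\left(x y \right)}.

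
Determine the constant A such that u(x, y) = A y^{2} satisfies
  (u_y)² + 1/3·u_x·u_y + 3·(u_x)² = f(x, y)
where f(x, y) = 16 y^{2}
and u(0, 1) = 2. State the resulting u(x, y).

Substitute the ansatz u = A y^{2} into the left-hand side.
Derivatives of the ansatz:
  u_y = 2 A y
  u_x = 0
Term by term:
  (u_y)² = 4 A^{2} y^{2}
  1/3·u_x·u_y = 0
  3·(u_x)² = 0
So the left-hand side equals
  4 A^{2} y^{2}
This must equal f(x, y) = 16 y^{2} identically.
Matching coefficients of the independent functions:
  [y^{2}]:  4 A^{2} = 16
These equations allow (A) = (-2) or (2).
Impose the point condition(s):
  u(0, 1) = 2  ⟹  A = 2
Only A = 2 satisfies everything.
Hence u(x, y) = 2 y^{2}.

Answer: u(x, y) = 2 y^{2}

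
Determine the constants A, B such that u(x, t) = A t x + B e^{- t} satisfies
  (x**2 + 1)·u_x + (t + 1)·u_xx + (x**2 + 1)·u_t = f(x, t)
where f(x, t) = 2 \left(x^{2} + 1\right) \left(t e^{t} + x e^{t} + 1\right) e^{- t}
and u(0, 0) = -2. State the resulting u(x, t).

Substitute the ansatz u = A t x + B e^{- t} into the left-hand side.
Derivatives of the ansatz:
  u_x = A t
  u_xx = 0
  u_t = A x - B e^{- t}
Term by term:
  (x**2 + 1)·u_x = A t x^{2} + A t
  (t + 1)·u_xx = 0
  (x**2 + 1)·u_t = A x^{3} + A x - B x^{2} e^{- t} - B e^{- t}
So the left-hand side equals
  A t x^{2} + A t + A x^{3} + A x - B x^{2} e^{- t} - B e^{- t}
This must equal f(x, t) identically; expanded, f = 2 t x^{2} + 2 t + 2 x^{3} + 2 x^{2} e^{- t} + 2 x + 2 e^{- t}.
Matching coefficients of the independent functions:
  [t, x, x^{3}, t x^{2}]:  A = 2
  [x^{2} e^{- t}, e^{- t}]:  - B = 2
Solving: A = 2, B = -2.
Check against the point condition:
  u(0, 0) = -2  ⟹  B = -2  ✓
Hence u(x, t) = 2 t x - 2 e^{- t}.

Answer: u(x, t) = 2 t x - 2 e^{- t}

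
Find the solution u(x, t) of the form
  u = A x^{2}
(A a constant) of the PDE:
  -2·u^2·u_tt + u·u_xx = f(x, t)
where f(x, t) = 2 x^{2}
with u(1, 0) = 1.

Substitute the ansatz u = A x^{2} into the left-hand side.
Derivatives of the ansatz:
  u_tt = 0
  u_xx = 2 A
Term by term:
  -2·u^2·u_tt = 0
  u·u_xx = 2 A^{2} x^{2}
So the left-hand side equals
  2 A^{2} x^{2}
This must equal f(x, t) = 2 x^{2} identically.
Matching coefficients of the independent functions:
  [x^{2}]:  2 A^{2} = 2
These equations allow (A) = (-1) or (1).
Impose the point condition(s):
  u(1, 0) = 1  ⟹  A = 1
Only A = 1 satisfies everything.
Hence u(x, t) = x^{2}.

Answer: u(x, t) = x^{2}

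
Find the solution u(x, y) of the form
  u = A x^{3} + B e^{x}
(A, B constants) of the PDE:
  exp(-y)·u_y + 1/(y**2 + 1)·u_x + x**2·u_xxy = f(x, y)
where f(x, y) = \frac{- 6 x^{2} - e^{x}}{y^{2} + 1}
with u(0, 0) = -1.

Substitute the ansatz u = A x^{3} + B e^{x} into the left-hand side.
Derivatives of the ansatz:
  u_y = 0
  u_x = 3 A x^{2} + B e^{x}
  u_xxy = 0
Term by term:
  exp(-y)·u_y = 0
  1/(y**2 + 1)·u_x = \frac{3 A x^{2}}{y^{2} + 1} + \frac{B e^{x}}{y^{2} + 1}
  x**2·u_xxy = 0
So the left-hand side equals
  \frac{3 A x^{2}}{y^{2} + 1} + \frac{B e^{x}}{y^{2} + 1}
This must equal f(x, y) identically; expanded, f = - \frac{6 x^{2}}{y^{2} + 1} - \frac{e^{x}}{y^{2} + 1}.
Matching coefficients of the independent functions:
  [\frac{x^{2}}{y^{2} + 1}]:  3 A = -6
  [\frac{e^{x}}{y^{2} + 1}]:  B = -1
Solving: A = -2, B = -1.
Check against the point condition:
  u(0, 0) = -1  ⟹  B = -1  ✓
Hence u(x, y) = - 2 x^{3} - e^{x}.

Answer: u(x, y) = - 2 x^{3} - e^{x}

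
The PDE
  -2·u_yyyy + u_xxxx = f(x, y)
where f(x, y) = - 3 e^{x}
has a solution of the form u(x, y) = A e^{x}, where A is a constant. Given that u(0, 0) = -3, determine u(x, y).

Substitute the ansatz u = A e^{x} into the left-hand side.
Derivatives of the ansatz:
  u_yyyy = 0
  u_xxxx = A e^{x}
Term by term:
  -2·u_yyyy = 0
  u_xxxx = A e^{x}
So the left-hand side equals
  A e^{x}
This must equal f(x, y) = - 3 e^{x} identically.
Matching coefficients of the independent functions:
  [e^{x}]:  A = -3
Solving: A = -3.
Check against the point condition:
  u(0, 0) = -3  ⟹  A = -3  ✓
Hence u(x, y) = - 3 e^{x}.

Answer: u(x, y) = - 3 e^{x}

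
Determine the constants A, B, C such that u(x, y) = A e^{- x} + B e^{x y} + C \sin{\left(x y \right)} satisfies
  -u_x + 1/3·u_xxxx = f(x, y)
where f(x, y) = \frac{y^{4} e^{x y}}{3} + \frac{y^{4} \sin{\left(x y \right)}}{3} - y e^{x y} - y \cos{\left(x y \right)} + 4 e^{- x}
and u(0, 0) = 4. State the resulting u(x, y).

Substitute the ansatz u = A e^{- x} + B e^{x y} + C \sin{\left(x y \right)} into the left-hand side.
Derivatives of the ansatz:
  u_x = - A e^{- x} + B y e^{x y} + C y \cos{\left(x y \right)}
  u_xxxx = A e^{- x} + B y^{4} e^{x y} + C y^{4} \sin{\left(x y \right)}
Term by term:
  -u_x = A e^{- x} - B y e^{x y} - C y \cos{\left(x y \right)}
  1/3·u_xxxx = \frac{A e^{- x}}{3} + \frac{B y^{4} e^{x y}}{3} + \frac{C y^{4} \sin{\left(x y \right)}}{3}
So the left-hand side equals
  \frac{4 A e^{- x}}{3} + \frac{B y^{4} e^{x y}}{3} - B y e^{x y} + \frac{C y^{4} \sin{\left(x y \right)}}{3} - C y \cos{\left(x y \right)}
This must equal f(x, y) = \frac{y^{4} e^{x y}}{3} + \frac{y^{4} \sin{\left(x y \right)}}{3} - y e^{x y} - y \cos{\left(x y \right)} + 4 e^{- x} identically.
Matching coefficients of the independent functions:
  [y e^{x y}]:  - B = -1
  [y \cos{\left(x y \right)}]:  - C = -1
  [y^{4} e^{x y}]:  \frac{B}{3} = \frac{1}{3}
  [y^{4} \sin{\left(x y \right)}]:  \frac{C}{3} = \frac{1}{3}
  [e^{- x}]:  \frac{4 A}{3} = 4
Solving: A = 3, B = 1, C = 1.
Check against the point condition:
  u(0, 0) = 4  ⟹  A + B = 4  ✓
Hence u(x, y) = e^{x y} + \sin{\left(x y \right)} + 3 e^{- x}.

Answer: u(x, y) = e^{x y} + \sin{\left(x y \right)} + 3 e^{- x}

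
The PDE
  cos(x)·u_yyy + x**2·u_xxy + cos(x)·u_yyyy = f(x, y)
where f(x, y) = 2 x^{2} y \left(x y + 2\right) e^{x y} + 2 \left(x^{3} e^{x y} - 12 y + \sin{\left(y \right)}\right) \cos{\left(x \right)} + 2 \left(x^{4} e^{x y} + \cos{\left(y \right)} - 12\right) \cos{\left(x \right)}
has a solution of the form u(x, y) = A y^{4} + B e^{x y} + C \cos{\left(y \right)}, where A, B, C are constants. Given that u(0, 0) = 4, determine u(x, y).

Answer: u(x, y) = - y^{4} + 2 e^{x y} + 2 \cos{\left(y \right)}

Derivation:
Substitute the ansatz u = A y^{4} + B e^{x y} + C \cos{\left(y \right)} into the left-hand side.
Derivatives of the ansatz:
  u_yyy = 24 A y + B x^{3} e^{x y} + C \sin{\left(y \right)}
  u_xxy = B x y^{2} e^{x y} + 2 B y e^{x y}
  u_yyyy = 24 A + B x^{4} e^{x y} + C \cos{\left(y \right)}
Term by term:
  cos(x)·u_yyy = 24 A y \cos{\left(x \right)} + B x^{3} e^{x y} \cos{\left(x \right)} + C \sin{\left(y \right)} \cos{\left(x \right)}
  x**2·u_xxy = B x^{3} y^{2} e^{x y} + 2 B x^{2} y e^{x y}
  cos(x)·u_yyyy = 24 A \cos{\left(x \right)} + B x^{4} e^{x y} \cos{\left(x \right)} + C \cos{\left(x \right)} \cos{\left(y \right)}
So the left-hand side equals
  24 A y \cos{\left(x \right)} + 24 A \cos{\left(x \right)} + B x^{4} e^{x y} \cos{\left(x \right)} + B x^{3} y^{2} e^{x y} + B x^{3} e^{x y} \cos{\left(x \right)} + 2 B x^{2} y e^{x y} + C \sin{\left(y \right)} \cos{\left(x \right)} + C \cos{\left(x \right)} \cos{\left(y \right)}
This must equal f(x, y) identically; expanded, f = 2 x^{4} e^{x y} \cos{\left(x \right)} + 2 x^{3} y^{2} e^{x y} + 2 x^{3} e^{x y} \cos{\left(x \right)} + 4 x^{2} y e^{x y} - 24 y \cos{\left(x \right)} + 2 \sin{\left(y \right)} \cos{\left(x \right)} + 2 \cos{\left(x \right)} \cos{\left(y \right)} - 24 \cos{\left(x \right)}.
Matching coefficients of the independent functions:
  [y \cos{\left(x \right)}, \cos{\left(x \right)}]:  24 A = -24
  [\sin{\left(y \right)} \cos{\left(x \right)}, \cos{\left(x \right)} \cos{\left(y \right)}]:  C = 2
  [x^{2} y e^{x y}]:  2 B = 4
  [x^{3} y^{2} e^{x y}, x^{3} e^{x y} \cos{\left(x \right)}, x^{4} e^{x y} \cos{\left(x \right)}]:  B = 2
Solving: A = -1, B = 2, C = 2.
Check against the point condition:
  u(0, 0) = 4  ⟹  B + C = 4  ✓
Hence u(x, y) = - y^{4} + 2 e^{x y} + 2 \cos{\left(y \right)}.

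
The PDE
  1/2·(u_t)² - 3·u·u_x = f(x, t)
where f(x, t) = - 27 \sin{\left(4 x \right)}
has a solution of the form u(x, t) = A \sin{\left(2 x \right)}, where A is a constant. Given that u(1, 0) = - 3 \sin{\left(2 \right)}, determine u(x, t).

Substitute the ansatz u = A \sin{\left(2 x \right)} into the left-hand side.
Derivatives of the ansatz:
  u_t = 0
  u_x = 2 A \cos{\left(2 x \right)}
Term by term:
  1/2·(u_t)² = 0
  -3·u·u_x = - 6 A^{2} \sin{\left(2 x \right)} \cos{\left(2 x \right)}
So the left-hand side equals
  - 6 A^{2} \sin{\left(2 x \right)} \cos{\left(2 x \right)}
This must equal f(x, t) identically; expanded, f = - 54 \sin{\left(2 x \right)} \cos{\left(2 x \right)}.
Matching coefficients of the independent functions:
  [\sin{\left(2 x \right)} \cos{\left(2 x \right)}]:  - 6 A^{2} = -54
These equations allow (A) = (-3) or (3).
Impose the point condition(s):
  u(1, 0) = - 3 \sin{\left(2 \right)}  ⟹  A \sin{\left(2 \right)} = - 3 \sin{\left(2 \right)}
Only A = -3 satisfies everything.
Hence u(x, t) = - 3 \sin{\left(2 x \right)}.

Answer: u(x, t) = - 3 \sin{\left(2 x \right)}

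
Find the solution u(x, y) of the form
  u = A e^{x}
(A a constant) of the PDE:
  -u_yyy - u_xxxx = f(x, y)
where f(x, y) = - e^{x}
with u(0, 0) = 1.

Substitute the ansatz u = A e^{x} into the left-hand side.
Derivatives of the ansatz:
  u_yyy = 0
  u_xxxx = A e^{x}
Term by term:
  -u_yyy = 0
  -u_xxxx = - A e^{x}
So the left-hand side equals
  - A e^{x}
This must equal f(x, y) = - e^{x} identically.
Matching coefficients of the independent functions:
  [e^{x}]:  - A = -1
Solving: A = 1.
Check against the point condition:
  u(0, 0) = 1  ⟹  A = 1  ✓
Hence u(x, y) = e^{x}.

Answer: u(x, y) = e^{x}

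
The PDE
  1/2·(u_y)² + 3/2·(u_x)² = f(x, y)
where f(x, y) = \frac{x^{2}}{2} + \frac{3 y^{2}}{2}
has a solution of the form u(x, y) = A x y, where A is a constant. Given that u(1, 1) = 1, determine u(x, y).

Answer: u(x, y) = x y

Derivation:
Substitute the ansatz u = A x y into the left-hand side.
Derivatives of the ansatz:
  u_y = A x
  u_x = A y
Term by term:
  1/2·(u_y)² = \frac{A^{2} x^{2}}{2}
  3/2·(u_x)² = \frac{3 A^{2} y^{2}}{2}
So the left-hand side equals
  \frac{A^{2} x^{2}}{2} + \frac{3 A^{2} y^{2}}{2}
This must equal f(x, y) = \frac{x^{2}}{2} + \frac{3 y^{2}}{2} identically.
Matching coefficients of the independent functions:
  [x^{2}]:  \frac{A^{2}}{2} = \frac{1}{2}
  [y^{2}]:  \frac{3 A^{2}}{2} = \frac{3}{2}
These equations allow (A) = (-1) or (1).
Impose the point condition(s):
  u(1, 1) = 1  ⟹  A = 1
Only A = 1 satisfies everything.
Hence u(x, y) = x y.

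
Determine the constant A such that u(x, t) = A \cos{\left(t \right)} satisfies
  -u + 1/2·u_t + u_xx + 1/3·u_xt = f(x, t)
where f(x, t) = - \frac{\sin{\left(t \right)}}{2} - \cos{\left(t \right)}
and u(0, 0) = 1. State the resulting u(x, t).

Substitute the ansatz u = A \cos{\left(t \right)} into the left-hand side.
Derivatives of the ansatz:
  u_t = - A \sin{\left(t \right)}
  u_xx = 0
  u_xt = 0
Term by term:
  -u = - A \cos{\left(t \right)}
  1/2·u_t = - \frac{A \sin{\left(t \right)}}{2}
  u_xx = 0
  1/3·u_xt = 0
So the left-hand side equals
  - \frac{A \sin{\left(t \right)}}{2} - A \cos{\left(t \right)}
This must equal f(x, t) = - \frac{\sin{\left(t \right)}}{2} - \cos{\left(t \right)} identically.
Matching coefficients of the independent functions:
  [\sin{\left(t \right)}]:  - \frac{A}{2} = - \frac{1}{2}
  [\cos{\left(t \right)}]:  - A = -1
Solving: A = 1.
Check against the point condition:
  u(0, 0) = 1  ⟹  A = 1  ✓
Hence u(x, t) = \cos{\left(t \right)}.

Answer: u(x, t) = \cos{\left(t \right)}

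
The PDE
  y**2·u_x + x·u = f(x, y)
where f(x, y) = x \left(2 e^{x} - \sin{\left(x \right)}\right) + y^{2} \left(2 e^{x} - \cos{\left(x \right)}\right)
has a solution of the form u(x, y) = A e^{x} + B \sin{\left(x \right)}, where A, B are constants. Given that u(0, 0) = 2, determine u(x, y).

Substitute the ansatz u = A e^{x} + B \sin{\left(x \right)} into the left-hand side.
Derivatives of the ansatz:
  u_x = A e^{x} + B \cos{\left(x \right)}
Term by term:
  y**2·u_x = A y^{2} e^{x} + B y^{2} \cos{\left(x \right)}
  x·u = A x e^{x} + B x \sin{\left(x \right)}
So the left-hand side equals
  A x e^{x} + A y^{2} e^{x} + B x \sin{\left(x \right)} + B y^{2} \cos{\left(x \right)}
This must equal f(x, y) identically; expanded, f = 2 x e^{x} - x \sin{\left(x \right)} + 2 y^{2} e^{x} - y^{2} \cos{\left(x \right)}.
Matching coefficients of the independent functions:
  [x e^{x}, y^{2} e^{x}]:  A = 2
  [x \sin{\left(x \right)}, y^{2} \cos{\left(x \right)}]:  B = -1
Solving: A = 2, B = -1.
Check against the point condition:
  u(0, 0) = 2  ⟹  A = 2  ✓
Hence u(x, y) = 2 e^{x} - \sin{\left(x \right)}.

Answer: u(x, y) = 2 e^{x} - \sin{\left(x \right)}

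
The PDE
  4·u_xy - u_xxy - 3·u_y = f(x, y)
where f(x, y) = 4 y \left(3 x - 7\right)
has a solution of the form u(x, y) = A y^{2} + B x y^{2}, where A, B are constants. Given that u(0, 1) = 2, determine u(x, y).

Substitute the ansatz u = A y^{2} + B x y^{2} into the left-hand side.
Derivatives of the ansatz:
  u_xy = 2 B y
  u_xxy = 0
  u_y = 2 A y + 2 B x y
Term by term:
  4·u_xy = 8 B y
  -u_xxy = 0
  -3·u_y = - 6 A y - 6 B x y
So the left-hand side equals
  - 6 A y - 6 B x y + 8 B y
This must equal f(x, y) = 4 y \left(3 x - 7\right) identically.
Matching coefficients of the independent functions:
  [y]:  - 6 A + 8 B = -28
  [x y]:  - 6 B = 12
Solving: A = 2, B = -2.
Check against the point condition:
  u(0, 1) = 2  ⟹  A = 2  ✓
Hence u(x, y) = - 2 x y^{2} + 2 y^{2}.

Answer: u(x, y) = - 2 x y^{2} + 2 y^{2}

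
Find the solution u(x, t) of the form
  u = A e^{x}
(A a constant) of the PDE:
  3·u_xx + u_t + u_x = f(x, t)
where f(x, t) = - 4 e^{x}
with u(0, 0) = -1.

Substitute the ansatz u = A e^{x} into the left-hand side.
Derivatives of the ansatz:
  u_xx = A e^{x}
  u_t = 0
  u_x = A e^{x}
Term by term:
  3·u_xx = 3 A e^{x}
  u_t = 0
  u_x = A e^{x}
So the left-hand side equals
  4 A e^{x}
This must equal f(x, t) = - 4 e^{x} identically.
Matching coefficients of the independent functions:
  [e^{x}]:  4 A = -4
Solving: A = -1.
Check against the point condition:
  u(0, 0) = -1  ⟹  A = -1  ✓
Hence u(x, t) = - e^{x}.

Answer: u(x, t) = - e^{x}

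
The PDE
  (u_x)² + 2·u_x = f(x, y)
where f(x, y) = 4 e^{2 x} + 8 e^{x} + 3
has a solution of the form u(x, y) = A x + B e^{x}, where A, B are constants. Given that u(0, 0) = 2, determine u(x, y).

Substitute the ansatz u = A x + B e^{x} into the left-hand side.
Derivatives of the ansatz:
  u_x = A + B e^{x}
Term by term:
  (u_x)² = A^{2} + 2 A B e^{x} + B^{2} e^{2 x}
  2·u_x = 2 A + 2 B e^{x}
So the left-hand side equals
  A^{2} + 2 A B e^{x} + 2 A + B^{2} e^{2 x} + 2 B e^{x}
This must equal f(x, y) = 4 e^{2 x} + 8 e^{x} + 3 identically.
Matching coefficients of the independent functions:
  [constant term]:  A^{2} + 2 A = 3
  [e^{x}]:  2 A B + 2 B = 8
  [e^{2 x}]:  B^{2} = 4
These equations allow (A, B) = (-3, -2) or (1, 2).
Impose the point condition(s):
  u(0, 0) = 2  ⟹  B = 2
Only A = 1, B = 2 satisfies everything.
Hence u(x, y) = x + 2 e^{x}.

Answer: u(x, y) = x + 2 e^{x}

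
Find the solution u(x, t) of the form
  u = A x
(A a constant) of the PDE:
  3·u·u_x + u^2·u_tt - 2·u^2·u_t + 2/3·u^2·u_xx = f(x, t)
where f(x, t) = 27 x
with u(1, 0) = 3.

Substitute the ansatz u = A x into the left-hand side.
Derivatives of the ansatz:
  u_x = A
  u_tt = 0
  u_t = 0
  u_xx = 0
Term by term:
  3·u·u_x = 3 A^{2} x
  u^2·u_tt = 0
  -2·u^2·u_t = 0
  2/3·u^2·u_xx = 0
So the left-hand side equals
  3 A^{2} x
This must equal f(x, t) = 27 x identically.
Matching coefficients of the independent functions:
  [x]:  3 A^{2} = 27
These equations allow (A) = (-3) or (3).
Impose the point condition(s):
  u(1, 0) = 3  ⟹  A = 3
Only A = 3 satisfies everything.
Hence u(x, t) = 3 x.

Answer: u(x, t) = 3 x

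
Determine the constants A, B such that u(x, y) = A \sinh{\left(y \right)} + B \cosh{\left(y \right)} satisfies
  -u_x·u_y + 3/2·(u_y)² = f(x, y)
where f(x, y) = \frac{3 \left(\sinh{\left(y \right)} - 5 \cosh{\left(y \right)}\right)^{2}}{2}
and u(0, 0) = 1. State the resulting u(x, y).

Substitute the ansatz u = A \sinh{\left(y \right)} + B \cosh{\left(y \right)} into the left-hand side.
Derivatives of the ansatz:
  u_x = 0
  u_y = A \cosh{\left(y \right)} + B \sinh{\left(y \right)}
Term by term:
  -u_x·u_y = 0
  3/2·(u_y)² = \frac{3 A^{2} \cosh^{2}{\left(y \right)}}{2} + 3 A B \sinh{\left(y \right)} \cosh{\left(y \right)} + \frac{3 B^{2} \sinh^{2}{\left(y \right)}}{2}
So the left-hand side equals
  \frac{3 A^{2} \cosh^{2}{\left(y \right)}}{2} + 3 A B \sinh{\left(y \right)} \cosh{\left(y \right)} + \frac{3 B^{2} \sinh^{2}{\left(y \right)}}{2}
This must equal f(x, y) identically; expanded, f = \frac{3 \sinh^{2}{\left(y \right)}}{2} - 15 \sinh{\left(y \right)} \cosh{\left(y \right)} + \frac{75 \cosh^{2}{\left(y \right)}}{2}.
Matching coefficients of the independent functions:
  [\sinh{\left(y \right)} \cosh{\left(y \right)}]:  3 A B = -15
  [\sinh^{2}{\left(y \right)}]:  \frac{3 B^{2}}{2} = \frac{3}{2}
  [\cosh^{2}{\left(y \right)}]:  \frac{3 A^{2}}{2} = \frac{75}{2}
These equations allow (A, B) = (-5, 1) or (5, -1).
Impose the point condition(s):
  u(0, 0) = 1  ⟹  B = 1
Only A = -5, B = 1 satisfies everything.
Hence u(x, y) = - 5 \sinh{\left(y \right)} + \cosh{\left(y \right)}.

Answer: u(x, y) = - 5 \sinh{\left(y \right)} + \cosh{\left(y \right)}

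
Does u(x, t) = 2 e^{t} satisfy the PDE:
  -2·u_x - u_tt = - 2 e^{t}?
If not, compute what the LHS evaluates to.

Evaluate each term of the left-hand side for u = 2 e^{t}.
Derivatives:
  u_x = 0
  u_tt = 2 e^{t}
Terms:
  -2·u_x = 0
  -u_tt = - 2 e^{t}
Sum: LHS = - 2 e^{t}
This is exactly the given right-hand side, so u is a solution.

Answer: Yes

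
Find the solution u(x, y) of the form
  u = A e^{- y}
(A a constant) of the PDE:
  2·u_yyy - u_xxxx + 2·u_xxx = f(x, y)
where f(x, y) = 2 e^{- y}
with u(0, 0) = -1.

Substitute the ansatz u = A e^{- y} into the left-hand side.
Derivatives of the ansatz:
  u_yyy = - A e^{- y}
  u_xxxx = 0
  u_xxx = 0
Term by term:
  2·u_yyy = - 2 A e^{- y}
  -u_xxxx = 0
  2·u_xxx = 0
So the left-hand side equals
  - 2 A e^{- y}
This must equal f(x, y) = 2 e^{- y} identically.
Matching coefficients of the independent functions:
  [e^{- y}]:  - 2 A = 2
Solving: A = -1.
Check against the point condition:
  u(0, 0) = -1  ⟹  A = -1  ✓
Hence u(x, y) = - e^{- y}.

Answer: u(x, y) = - e^{- y}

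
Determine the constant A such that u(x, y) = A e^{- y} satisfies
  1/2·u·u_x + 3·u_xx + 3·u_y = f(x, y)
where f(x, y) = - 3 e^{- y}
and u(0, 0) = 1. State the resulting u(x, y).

Substitute the ansatz u = A e^{- y} into the left-hand side.
Derivatives of the ansatz:
  u_x = 0
  u_xx = 0
  u_y = - A e^{- y}
Term by term:
  1/2·u·u_x = 0
  3·u_xx = 0
  3·u_y = - 3 A e^{- y}
So the left-hand side equals
  - 3 A e^{- y}
This must equal f(x, y) = - 3 e^{- y} identically.
Matching coefficients of the independent functions:
  [e^{- y}]:  - 3 A = -3
Solving: A = 1.
Check against the point condition:
  u(0, 0) = 1  ⟹  A = 1  ✓
Hence u(x, y) = e^{- y}.

Answer: u(x, y) = e^{- y}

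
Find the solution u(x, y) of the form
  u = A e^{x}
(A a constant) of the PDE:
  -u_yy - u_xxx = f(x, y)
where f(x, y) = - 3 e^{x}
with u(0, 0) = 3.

Substitute the ansatz u = A e^{x} into the left-hand side.
Derivatives of the ansatz:
  u_yy = 0
  u_xxx = A e^{x}
Term by term:
  -u_yy = 0
  -u_xxx = - A e^{x}
So the left-hand side equals
  - A e^{x}
This must equal f(x, y) = - 3 e^{x} identically.
Matching coefficients of the independent functions:
  [e^{x}]:  - A = -3
Solving: A = 3.
Check against the point condition:
  u(0, 0) = 3  ⟹  A = 3  ✓
Hence u(x, y) = 3 e^{x}.

Answer: u(x, y) = 3 e^{x}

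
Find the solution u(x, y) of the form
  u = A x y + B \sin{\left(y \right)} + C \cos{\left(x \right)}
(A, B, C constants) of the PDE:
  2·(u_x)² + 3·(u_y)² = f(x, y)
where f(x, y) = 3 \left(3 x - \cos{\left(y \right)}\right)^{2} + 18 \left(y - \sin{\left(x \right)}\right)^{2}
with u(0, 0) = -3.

Substitute the ansatz u = A x y + B \sin{\left(y \right)} + C \cos{\left(x \right)} into the left-hand side.
Derivatives of the ansatz:
  u_x = A y - C \sin{\left(x \right)}
  u_y = A x + B \cos{\left(y \right)}
Term by term:
  2·(u_x)² = 2 A^{2} y^{2} - 4 A C y \sin{\left(x \right)} + 2 C^{2} \sin^{2}{\left(x \right)}
  3·(u_y)² = 3 A^{2} x^{2} + 6 A B x \cos{\left(y \right)} + 3 B^{2} \cos^{2}{\left(y \right)}
So the left-hand side equals
  3 A^{2} x^{2} + 2 A^{2} y^{2} + 6 A B x \cos{\left(y \right)} - 4 A C y \sin{\left(x \right)} + 3 B^{2} \cos^{2}{\left(y \right)} + 2 C^{2} \sin^{2}{\left(x \right)}
This must equal f(x, y) identically; expanded, f = 27 x^{2} - 18 x \cos{\left(y \right)} + 18 y^{2} - 36 y \sin{\left(x \right)} + 18 \sin^{2}{\left(x \right)} + 3 \cos^{2}{\left(y \right)}.
Matching coefficients of the independent functions:
  [x^{2}]:  3 A^{2} = 27
  [y^{2}]:  2 A^{2} = 18
  [x \cos{\left(y \right)}]:  6 A B = -18
  [y \sin{\left(x \right)}]:  - 4 A C = -36
  [\sin^{2}{\left(x \right)}]:  2 C^{2} = 18
  [\cos^{2}{\left(y \right)}]:  3 B^{2} = 3
These equations allow (A, B, C) = (-3, 1, -3) or (3, -1, 3).
Impose the point condition(s):
  u(0, 0) = -3  ⟹  C = -3
Only A = -3, B = 1, C = -3 satisfies everything.
Hence u(x, y) = - 3 x y + \sin{\left(y \right)} - 3 \cos{\left(x \right)}.

Answer: u(x, y) = - 3 x y + \sin{\left(y \right)} - 3 \cos{\left(x \right)}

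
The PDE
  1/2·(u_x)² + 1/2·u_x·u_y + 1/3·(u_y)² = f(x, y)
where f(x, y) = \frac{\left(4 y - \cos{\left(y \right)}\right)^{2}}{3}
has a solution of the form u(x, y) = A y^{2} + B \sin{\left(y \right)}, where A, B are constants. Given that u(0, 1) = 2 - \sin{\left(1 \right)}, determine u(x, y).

Substitute the ansatz u = A y^{2} + B \sin{\left(y \right)} into the left-hand side.
Derivatives of the ansatz:
  u_x = 0
  u_y = 2 A y + B \cos{\left(y \right)}
Term by term:
  1/2·(u_x)² = 0
  1/2·u_x·u_y = 0
  1/3·(u_y)² = \frac{4 A^{2} y^{2}}{3} + \frac{4 A B y \cos{\left(y \right)}}{3} + \frac{B^{2} \cos^{2}{\left(y \right)}}{3}
So the left-hand side equals
  \frac{4 A^{2} y^{2}}{3} + \frac{4 A B y \cos{\left(y \right)}}{3} + \frac{B^{2} \cos^{2}{\left(y \right)}}{3}
This must equal f(x, y) identically; expanded, f = \frac{16 y^{2}}{3} - \frac{8 y \cos{\left(y \right)}}{3} + \frac{\cos^{2}{\left(y \right)}}{3}.
Matching coefficients of the independent functions:
  [y^{2}]:  \frac{4 A^{2}}{3} = \frac{16}{3}
  [y \cos{\left(y \right)}]:  \frac{4 A B}{3} = - \frac{8}{3}
  [\cos^{2}{\left(y \right)}]:  \frac{B^{2}}{3} = \frac{1}{3}
These equations allow (A, B) = (-2, 1) or (2, -1).
Impose the point condition(s):
  u(0, 1) = 2 - \sin{\left(1 \right)}  ⟹  A + B \sin{\left(1 \right)} = 2 - \sin{\left(1 \right)}
Only A = 2, B = -1 satisfies everything.
Hence u(x, y) = 2 y^{2} - \sin{\left(y \right)}.

Answer: u(x, y) = 2 y^{2} - \sin{\left(y \right)}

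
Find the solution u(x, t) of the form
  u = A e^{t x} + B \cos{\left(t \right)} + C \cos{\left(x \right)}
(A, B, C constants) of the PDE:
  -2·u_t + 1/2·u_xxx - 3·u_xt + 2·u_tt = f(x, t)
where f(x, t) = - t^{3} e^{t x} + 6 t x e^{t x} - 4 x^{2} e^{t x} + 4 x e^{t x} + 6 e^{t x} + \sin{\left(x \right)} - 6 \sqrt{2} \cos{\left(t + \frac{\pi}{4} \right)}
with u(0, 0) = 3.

Answer: u(x, t) = - 2 e^{t x} + 3 \cos{\left(t \right)} + 2 \cos{\left(x \right)}

Derivation:
Substitute the ansatz u = A e^{t x} + B \cos{\left(t \right)} + C \cos{\left(x \right)} into the left-hand side.
Derivatives of the ansatz:
  u_t = A x e^{t x} - B \sin{\left(t \right)}
  u_xxx = A t^{3} e^{t x} + C \sin{\left(x \right)}
  u_xt = A t x e^{t x} + A e^{t x}
  u_tt = A x^{2} e^{t x} - B \cos{\left(t \right)}
Term by term:
  -2·u_t = - 2 A x e^{t x} + 2 B \sin{\left(t \right)}
  1/2·u_xxx = \frac{A t^{3} e^{t x}}{2} + \frac{C \sin{\left(x \right)}}{2}
  -3·u_xt = - 3 A t x e^{t x} - 3 A e^{t x}
  2·u_tt = 2 A x^{2} e^{t x} - 2 B \cos{\left(t \right)}
So the left-hand side equals
  \frac{A t^{3} e^{t x}}{2} - 3 A t x e^{t x} + 2 A x^{2} e^{t x} - 2 A x e^{t x} - 3 A e^{t x} + 2 B \sin{\left(t \right)} - 2 B \cos{\left(t \right)} + \frac{C \sin{\left(x \right)}}{2}
This must equal f(x, t) identically; expanded, f = - t^{3} e^{t x} + 6 t x e^{t x} - 4 x^{2} e^{t x} + 4 x e^{t x} + 6 e^{t x} + 6 \sin{\left(t \right)} + \sin{\left(x \right)} - 6 \cos{\left(t \right)}.
Matching coefficients of the independent functions:
  [t^{3} e^{t x}]:  \frac{A}{2} = -1
  [x e^{t x}]:  - 2 A = 4
  [x^{2} e^{t x}]:  2 A = -4
  [t x e^{t x}, e^{t x}]:  - 3 A = 6
  [\sin{\left(t \right)}]:  2 B = 6
  [\sin{\left(x \right)}]:  \frac{C}{2} = 1
  [\cos{\left(t \right)}]:  - 2 B = -6
Solving: A = -2, B = 3, C = 2.
Check against the point condition:
  u(0, 0) = 3  ⟹  A + B + C = 3  ✓
Hence u(x, t) = - 2 e^{t x} + 3 \cos{\left(t \right)} + 2 \cos{\left(x \right)}.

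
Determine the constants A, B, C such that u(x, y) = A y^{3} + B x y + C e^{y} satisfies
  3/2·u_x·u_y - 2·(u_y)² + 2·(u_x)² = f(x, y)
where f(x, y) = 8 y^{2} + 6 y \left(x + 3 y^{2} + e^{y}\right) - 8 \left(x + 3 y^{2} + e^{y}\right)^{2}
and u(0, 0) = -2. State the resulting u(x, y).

Substitute the ansatz u = A y^{3} + B x y + C e^{y} into the left-hand side.
Derivatives of the ansatz:
  u_x = B y
  u_y = 3 A y^{2} + B x + C e^{y}
Term by term:
  3/2·u_x·u_y = \frac{9 A B y^{3}}{2} + \frac{3 B^{2} x y}{2} + \frac{3 B C y e^{y}}{2}
  -2·(u_y)² = - 18 A^{2} y^{4} - 12 A B x y^{2} - 12 A C y^{2} e^{y} - 2 B^{2} x^{2} - 4 B C x e^{y} - 2 C^{2} e^{2 y}
  2·(u_x)² = 2 B^{2} y^{2}
So the left-hand side equals
  - 18 A^{2} y^{4} - 12 A B x y^{2} + \frac{9 A B y^{3}}{2} - 12 A C y^{2} e^{y} - 2 B^{2} x^{2} + \frac{3 B^{2} x y}{2} + 2 B^{2} y^{2} - 4 B C x e^{y} + \frac{3 B C y e^{y}}{2} - 2 C^{2} e^{2 y}
This must equal f(x, y) identically; expanded, f = - 8 x^{2} - 48 x y^{2} + 6 x y - 16 x e^{y} - 72 y^{4} + 18 y^{3} - 48 y^{2} e^{y} + 8 y^{2} + 6 y e^{y} - 8 e^{2 y}.
Matching coefficients of the independent functions:
  [x^{2}]:  - 2 B^{2} = -8
  [y^{2}]:  2 B^{2} = 8
  [y^{3}]:  \frac{9 A B}{2} = 18
  [y^{4}]:  - 18 A^{2} = -72
  [x y]:  \frac{3 B^{2}}{2} = 6
  [x y^{2}]:  - 12 A B = -48
  [x e^{y}]:  - 4 B C = -16
  [y e^{y}]:  \frac{3 B C}{2} = 6
  [y^{2} e^{y}]:  - 12 A C = -48
  [e^{2 y}]:  - 2 C^{2} = -8
These equations allow (A, B, C) = (-2, -2, -2) or (2, 2, 2).
Impose the point condition(s):
  u(0, 0) = -2  ⟹  C = -2
Only A = -2, B = -2, C = -2 satisfies everything.
Hence u(x, y) = - 2 x y - 2 y^{3} - 2 e^{y}.

Answer: u(x, y) = - 2 x y - 2 y^{3} - 2 e^{y}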